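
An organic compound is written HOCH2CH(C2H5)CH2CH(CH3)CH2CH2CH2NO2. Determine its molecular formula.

Atom tally by fragment:
  HOCH2 → C:1 H:3 O:1
  CH(C2H5) → C:3 H:6
  CH2 → C:1 H:2
  CH(CH3) → C:2 H:4
  CH2 → C:1 H:2
  CH2 → C:1 H:2
  CH2NO2 → C:1 H:2 N:1 O:2
Element totals:
  C: 10
  H: 21
  N: 1
  O: 3

C10H21NO3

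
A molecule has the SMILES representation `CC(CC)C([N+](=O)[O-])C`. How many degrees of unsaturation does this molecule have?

1

Atom tally by fragment:
  CH3 → C:1 H:3
  CH(C2H5) → C:3 H:6
  CH(NO2) → C:1 H:1 N:1 O:2
  CH3 → C:1 H:3
Element totals:
  C: 6
  H: 13
  N: 1
  O: 2
Molecular formula: C6H13NO2.
DoU = (2C + 2 + N − H − X) / 2 = (2·6 + 2 + 1 − 13 − 0) / 2 = 1.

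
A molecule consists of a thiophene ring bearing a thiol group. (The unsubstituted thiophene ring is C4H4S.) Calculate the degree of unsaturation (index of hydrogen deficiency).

Atom tally by fragment:
  thiophene ring core → C:4 H:4 S:1
  (− 1 ring H displaced by substituents)
  + SH → S:1 H:1
Element totals:
  C: 4
  H: 4
  S: 2
Molecular formula: C4H4S2.
DoU = (2C + 2 + N − H − X) / 2 = (2·4 + 2 + 0 − 4 − 0) / 2 = 3.

3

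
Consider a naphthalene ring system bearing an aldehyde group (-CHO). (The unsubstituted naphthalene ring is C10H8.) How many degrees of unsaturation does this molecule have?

8

Atom tally by fragment:
  naphthalene ring system core → C:10 H:8
  (− 1 ring H displaced by substituents)
  + CHO → C:1 H:1 O:1
Element totals:
  C: 11
  H: 8
  O: 1
Molecular formula: C11H8O.
DoU = (2C + 2 + N − H − X) / 2 = (2·11 + 2 + 0 − 8 − 0) / 2 = 8.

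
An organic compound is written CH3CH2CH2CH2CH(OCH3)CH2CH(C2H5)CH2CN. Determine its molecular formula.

Atom tally by fragment:
  CH3 → C:1 H:3
  CH2 → C:1 H:2
  CH2 → C:1 H:2
  CH2 → C:1 H:2
  CH(OCH3) → C:2 H:4 O:1
  CH2 → C:1 H:2
  CH(C2H5) → C:3 H:6
  CH2CN → C:2 H:2 N:1
Element totals:
  C: 12
  H: 23
  N: 1
  O: 1

C12H23NO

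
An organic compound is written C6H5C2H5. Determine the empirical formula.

C4H5

Atom tally by fragment:
  benzene ring core → C:6 H:6
  (− 1 ring H displaced by substituents)
  + C2H5 → C:2 H:5
Element totals:
  C: 8
  H: 10
Molecular formula: C8H10.
gcd of subscripts = 2; dividing each by 2:
  C: 8/2 = 4
  H: 10/2 = 5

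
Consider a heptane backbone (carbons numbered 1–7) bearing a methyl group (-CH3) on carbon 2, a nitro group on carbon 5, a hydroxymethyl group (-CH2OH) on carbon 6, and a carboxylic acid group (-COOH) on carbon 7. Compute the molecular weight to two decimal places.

233.26 g/mol

Atom tally by fragment:
  CH3 → C:1 H:3
  CH(CH3) → C:2 H:4
  CH2 → C:1 H:2
  CH2 → C:1 H:2
  CH(NO2) → C:1 H:1 N:1 O:2
  CH(CH2OH) → C:2 H:4 O:1
  CH2COOH → C:2 H:3 O:2
Element totals:
  C: 10
  H: 19
  N: 1
  O: 5
Molecular formula: C10H19NO5.
  M = 10(12.011) + 19(1.008) + 14.007 + 5(15.999)
    = 120.110 + 19.152 + 14.007 + 79.995 = 233.264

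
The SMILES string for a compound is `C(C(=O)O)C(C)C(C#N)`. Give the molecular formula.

C6H9NO2

Atom tally by fragment:
  HOOCCH2 → C:2 H:3 O:2
  CH(CH3) → C:2 H:4
  CH2CN → C:2 H:2 N:1
Element totals:
  C: 6
  H: 9
  N: 1
  O: 2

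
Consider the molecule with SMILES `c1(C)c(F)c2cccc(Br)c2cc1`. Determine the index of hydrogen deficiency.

Atom tally by fragment:
  naphthalene ring system core → C:10 H:8
  (− 3 ring H displaced by substituents)
  + CH3 → C:1 H:3
  + F → F:1
  + Br → Br:1
Element totals:
  C: 11
  H: 8
  Br: 1
  F: 1
Molecular formula: C11H8BrF.
DoU = (2C + 2 + N − H − X) / 2 = (2·11 + 2 + 0 − 8 − 2) / 2 = 7.

7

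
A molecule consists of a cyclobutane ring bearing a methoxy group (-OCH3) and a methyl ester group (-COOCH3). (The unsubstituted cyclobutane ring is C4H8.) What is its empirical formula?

C7H12O3

Atom tally by fragment:
  cyclobutane ring core → C:4 H:8
  (− 2 ring H displaced by substituents)
  + OCH3 → C:1 H:3 O:1
  + COOCH3 → C:2 H:3 O:2
Element totals:
  C: 7
  H: 12
  O: 3
Molecular formula: C7H12O3.
gcd of subscripts (7, 12, 3) = 1, so the empirical formula equals the molecular formula.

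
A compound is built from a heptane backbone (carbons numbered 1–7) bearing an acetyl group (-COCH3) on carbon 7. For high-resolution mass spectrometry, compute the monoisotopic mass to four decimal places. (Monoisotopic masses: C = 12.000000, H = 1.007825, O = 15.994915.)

142.1358

Atom tally by fragment:
  CH3 → C:1 H:3
  CH2 → C:1 H:2
  CH2 → C:1 H:2
  CH2 → C:1 H:2
  CH2 → C:1 H:2
  CH2 → C:1 H:2
  CH2COCH3 → C:3 H:5 O:1
Element totals:
  C: 9
  H: 18
  O: 1
Molecular formula: C9H18O.
  M = 9(12.0) + 18(1.007825) + 15.994915
    = 108.000000 + 18.140850 + 15.994915 = 142.135765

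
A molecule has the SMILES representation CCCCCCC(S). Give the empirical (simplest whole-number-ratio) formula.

C7H16S

Atom tally by fragment:
  CH3 → C:1 H:3
  CH2 → C:1 H:2
  CH2 → C:1 H:2
  CH2 → C:1 H:2
  CH2 → C:1 H:2
  CH2 → C:1 H:2
  CH2SH → C:1 H:3 S:1
Element totals:
  C: 7
  H: 16
  S: 1
Molecular formula: C7H16S.
gcd of subscripts (7, 16, 1) = 1, so the empirical formula equals the molecular formula.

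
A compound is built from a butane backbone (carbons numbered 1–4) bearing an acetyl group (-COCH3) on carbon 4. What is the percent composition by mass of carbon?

Atom tally by fragment:
  CH3 → C:1 H:3
  CH2 → C:1 H:2
  CH2 → C:1 H:2
  CH2COCH3 → C:3 H:5 O:1
Element totals:
  C: 6
  H: 12
  O: 1
Molecular formula: C6H12O.
Molar mass = 100.161 g/mol.
Mass from C: 6 × 12.011 = 72.066 g/mol.
%C = 72.066 / 100.161 × 100 = 71.95%.

71.95%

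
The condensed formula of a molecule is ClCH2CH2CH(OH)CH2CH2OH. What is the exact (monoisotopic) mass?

138.0448

Element totals:
  C: 5
  H: 11
  Cl: 1
  O: 2
Molecular formula: C5H11ClO2.
  M = 5(12.0) + 11(1.007825) + 34.968853 + 2(15.994915)
    = 60.000000 + 11.086075 + 34.968853 + 31.989830 = 138.044758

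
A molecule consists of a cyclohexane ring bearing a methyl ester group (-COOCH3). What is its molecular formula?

Atom tally by fragment:
  cyclohexane ring core → C:6 H:12
  (− 1 ring H displaced by substituents)
  + COOCH3 → C:2 H:3 O:2
Element totals:
  C: 8
  H: 14
  O: 2

C8H14O2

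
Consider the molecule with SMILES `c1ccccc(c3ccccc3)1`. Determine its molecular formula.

Atom tally by fragment:
  benzene ring core → C:6 H:6
  (− 1 ring H displaced by substituents)
  + C6H5 → C:6 H:5
Element totals:
  C: 12
  H: 10

C12H10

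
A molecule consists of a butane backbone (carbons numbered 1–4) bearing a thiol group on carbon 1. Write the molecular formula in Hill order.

C4H10S

Atom tally by fragment:
  HSCH2 → C:1 H:3 S:1
  CH2 → C:1 H:2
  CH2 → C:1 H:2
  CH3 → C:1 H:3
Element totals:
  C: 4
  H: 10
  S: 1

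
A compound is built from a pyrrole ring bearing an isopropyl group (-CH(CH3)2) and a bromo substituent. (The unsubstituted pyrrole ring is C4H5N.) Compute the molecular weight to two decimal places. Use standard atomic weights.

188.07 g/mol

Atom tally by fragment:
  pyrrole ring core → C:4 H:5 N:1
  (− 2 ring H displaced by substituents)
  + CH(CH3)2 → C:3 H:7
  + Br → Br:1
Element totals:
  C: 7
  H: 10
  Br: 1
  N: 1
Molecular formula: C7H10BrN.
  M = 7(12.011) + 10(1.008) + 79.904 + 14.007
    = 84.077 + 10.080 + 79.904 + 14.007 = 188.068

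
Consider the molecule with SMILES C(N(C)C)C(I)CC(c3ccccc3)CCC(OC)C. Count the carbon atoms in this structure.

Atom tally by fragment:
  (CH3)2NCH2 → C:3 H:8 N:1
  CH(I) → C:1 H:1 I:1
  CH2 → C:1 H:2
  CH(C6H5) → C:7 H:6
  CH2 → C:1 H:2
  CH2 → C:1 H:2
  CH(OCH3) → C:2 H:4 O:1
  CH3 → C:1 H:3
Element totals:
  C: 17
  H: 28
  I: 1
  N: 1
  O: 1

17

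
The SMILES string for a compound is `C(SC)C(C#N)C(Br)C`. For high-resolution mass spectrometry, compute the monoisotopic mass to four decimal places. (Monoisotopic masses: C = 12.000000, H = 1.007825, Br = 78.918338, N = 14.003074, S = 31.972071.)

Atom tally by fragment:
  CH3SCH2 → C:2 H:5 S:1
  CH(CN) → C:2 H:1 N:1
  CH(Br) → C:1 H:1 Br:1
  CH3 → C:1 H:3
Element totals:
  C: 6
  H: 10
  Br: 1
  N: 1
  S: 1
Molecular formula: C6H10BrNS.
  M = 6(12.0) + 10(1.007825) + 78.918338 + 14.003074 + 31.972071
    = 72.000000 + 10.078250 + 78.918338 + 14.003074 + 31.972071 = 206.971733

206.9717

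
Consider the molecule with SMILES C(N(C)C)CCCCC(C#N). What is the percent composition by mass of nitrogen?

Atom tally by fragment:
  (CH3)2NCH2 → C:3 H:8 N:1
  CH2 → C:1 H:2
  CH2 → C:1 H:2
  CH2 → C:1 H:2
  CH2 → C:1 H:2
  CH2CN → C:2 H:2 N:1
Element totals:
  C: 9
  H: 18
  N: 2
Molecular formula: C9H18N2.
Molar mass = 154.257 g/mol.
Mass from N: 2 × 14.007 = 28.014 g/mol.
%N = 28.014 / 154.257 × 100 = 18.16%.

18.16%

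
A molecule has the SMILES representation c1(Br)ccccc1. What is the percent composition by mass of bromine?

50.89%

Atom tally by fragment:
  benzene ring core → C:6 H:6
  (− 1 ring H displaced by substituents)
  + Br → Br:1
Element totals:
  C: 6
  H: 5
  Br: 1
Molecular formula: C6H5Br.
Molar mass = 157.010 g/mol.
Mass from Br: 1 × 79.904 = 79.904 g/mol.
%Br = 79.904 / 157.010 × 100 = 50.89%.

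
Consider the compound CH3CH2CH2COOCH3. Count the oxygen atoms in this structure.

Atom tally by fragment:
  CH3 → C:1 H:3
  CH2 → C:1 H:2
  CH2COOCH3 → C:3 H:5 O:2
Element totals:
  C: 5
  H: 10
  O: 2

2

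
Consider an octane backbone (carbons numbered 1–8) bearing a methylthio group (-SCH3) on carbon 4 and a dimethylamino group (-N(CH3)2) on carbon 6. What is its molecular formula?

C11H25NS

Atom tally by fragment:
  CH3 → C:1 H:3
  CH2 → C:1 H:2
  CH2 → C:1 H:2
  CH(SCH3) → C:2 H:4 S:1
  CH2 → C:1 H:2
  CH(N(CH3)2) → C:3 H:7 N:1
  CH2 → C:1 H:2
  CH3 → C:1 H:3
Element totals:
  C: 11
  H: 25
  N: 1
  S: 1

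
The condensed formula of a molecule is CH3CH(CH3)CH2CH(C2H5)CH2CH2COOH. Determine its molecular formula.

C10H20O2

Element totals:
  C: 10
  H: 20
  O: 2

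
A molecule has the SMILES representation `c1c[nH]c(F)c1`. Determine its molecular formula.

C4H4FN

Atom tally by fragment:
  pyrrole ring core → C:4 H:5 N:1
  (− 1 ring H displaced by substituents)
  + F → F:1
Element totals:
  C: 4
  H: 4
  F: 1
  N: 1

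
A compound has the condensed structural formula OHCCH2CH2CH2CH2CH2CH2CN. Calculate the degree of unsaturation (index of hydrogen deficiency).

3

Element totals:
  C: 8
  H: 13
  N: 1
  O: 1
Molecular formula: C8H13NO.
DoU = (2C + 2 + N − H − X) / 2 = (2·8 + 2 + 1 − 13 − 0) / 2 = 3.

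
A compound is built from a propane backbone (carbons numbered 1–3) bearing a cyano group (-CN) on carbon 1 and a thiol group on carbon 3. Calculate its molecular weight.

101.17 g/mol

Atom tally by fragment:
  NCCH2 → C:2 H:2 N:1
  CH2 → C:1 H:2
  CH2SH → C:1 H:3 S:1
Element totals:
  C: 4
  H: 7
  N: 1
  S: 1
Molecular formula: C4H7NS.
  M = 4(12.011) + 7(1.008) + 14.007 + 32.06
    = 48.044 + 7.056 + 14.007 + 32.060 = 101.167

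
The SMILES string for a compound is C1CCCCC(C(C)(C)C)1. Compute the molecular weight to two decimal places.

Atom tally by fragment:
  cyclohexane ring core → C:6 H:12
  (− 1 ring H displaced by substituents)
  + C(CH3)3 → C:4 H:9
Element totals:
  C: 10
  H: 20
Molecular formula: C10H20.
  M = 10(12.011) + 20(1.008)
    = 120.110 + 20.160 = 140.270

140.27 g/mol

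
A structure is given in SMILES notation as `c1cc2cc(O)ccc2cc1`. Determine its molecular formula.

C10H8O

Atom tally by fragment:
  naphthalene ring system core → C:10 H:8
  (− 1 ring H displaced by substituents)
  + OH → O:1 H:1
Element totals:
  C: 10
  H: 8
  O: 1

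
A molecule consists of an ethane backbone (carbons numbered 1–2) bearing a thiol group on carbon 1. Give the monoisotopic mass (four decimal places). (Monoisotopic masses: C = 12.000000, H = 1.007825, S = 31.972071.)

Atom tally by fragment:
  HSCH2 → C:1 H:3 S:1
  CH3 → C:1 H:3
Element totals:
  C: 2
  H: 6
  S: 1
Molecular formula: C2H6S.
  M = 2(12.0) + 6(1.007825) + 31.972071
    = 24.000000 + 6.046950 + 31.972071 = 62.019021

62.0190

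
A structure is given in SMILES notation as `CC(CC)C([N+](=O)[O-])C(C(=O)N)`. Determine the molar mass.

174.20 g/mol

Atom tally by fragment:
  CH3 → C:1 H:3
  CH(C2H5) → C:3 H:6
  CH(NO2) → C:1 H:1 N:1 O:2
  CH2CONH2 → C:2 H:4 O:1 N:1
Element totals:
  C: 7
  H: 14
  N: 2
  O: 3
Molecular formula: C7H14N2O3.
  M = 7(12.011) + 14(1.008) + 2(14.007) + 3(15.999)
    = 84.077 + 14.112 + 28.014 + 47.997 = 174.200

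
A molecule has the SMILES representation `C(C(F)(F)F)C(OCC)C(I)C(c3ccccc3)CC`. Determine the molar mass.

400.22 g/mol

Atom tally by fragment:
  F3CCH2 → C:2 H:2 F:3
  CH(OC2H5) → C:3 H:6 O:1
  CH(I) → C:1 H:1 I:1
  CH(C6H5) → C:7 H:6
  CH2 → C:1 H:2
  CH3 → C:1 H:3
Element totals:
  C: 15
  H: 20
  F: 3
  I: 1
  O: 1
Molecular formula: C15H20F3IO.
  M = 15(12.011) + 20(1.008) + 3(18.998) + 126.904 + 15.999
    = 180.165 + 20.160 + 56.994 + 126.904 + 15.999 = 400.222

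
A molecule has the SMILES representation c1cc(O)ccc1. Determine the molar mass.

94.11 g/mol

Atom tally by fragment:
  benzene ring core → C:6 H:6
  (− 1 ring H displaced by substituents)
  + OH → O:1 H:1
Element totals:
  C: 6
  H: 6
  O: 1
Molecular formula: C6H6O.
  M = 6(12.011) + 6(1.008) + 15.999
    = 72.066 + 6.048 + 15.999 = 94.113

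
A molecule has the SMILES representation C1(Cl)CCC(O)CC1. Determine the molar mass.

134.60 g/mol

Atom tally by fragment:
  cyclohexane ring core → C:6 H:12
  (− 2 ring H displaced by substituents)
  + Cl → Cl:1
  + OH → O:1 H:1
Element totals:
  C: 6
  H: 11
  Cl: 1
  O: 1
Molecular formula: C6H11ClO.
  M = 6(12.011) + 11(1.008) + 35.45 + 15.999
    = 72.066 + 11.088 + 35.450 + 15.999 = 134.603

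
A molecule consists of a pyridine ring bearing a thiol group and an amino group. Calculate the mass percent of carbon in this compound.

47.60%

Atom tally by fragment:
  pyridine ring core → C:5 H:5 N:1
  (− 2 ring H displaced by substituents)
  + SH → S:1 H:1
  + NH2 → N:1 H:2
Element totals:
  C: 5
  H: 6
  N: 2
  S: 1
Molecular formula: C5H6N2S.
Molar mass = 126.177 g/mol.
Mass from C: 5 × 12.011 = 60.055 g/mol.
%C = 60.055 / 126.177 × 100 = 47.60%.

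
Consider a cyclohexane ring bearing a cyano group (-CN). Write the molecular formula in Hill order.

C7H11N

Atom tally by fragment:
  cyclohexane ring core → C:6 H:12
  (− 1 ring H displaced by substituents)
  + CN → C:1 N:1
Element totals:
  C: 7
  H: 11
  N: 1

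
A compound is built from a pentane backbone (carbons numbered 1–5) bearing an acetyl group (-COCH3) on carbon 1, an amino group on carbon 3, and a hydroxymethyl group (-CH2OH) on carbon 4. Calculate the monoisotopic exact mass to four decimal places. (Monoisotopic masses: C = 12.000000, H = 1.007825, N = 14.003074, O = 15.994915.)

Atom tally by fragment:
  CH3COCH2 → C:3 H:5 O:1
  CH2 → C:1 H:2
  CH(NH2) → C:1 H:3 N:1
  CH(CH2OH) → C:2 H:4 O:1
  CH3 → C:1 H:3
Element totals:
  C: 8
  H: 17
  N: 1
  O: 2
Molecular formula: C8H17NO2.
  M = 8(12.0) + 17(1.007825) + 14.003074 + 2(15.994915)
    = 96.000000 + 17.133025 + 14.003074 + 31.989830 = 159.125929

159.1259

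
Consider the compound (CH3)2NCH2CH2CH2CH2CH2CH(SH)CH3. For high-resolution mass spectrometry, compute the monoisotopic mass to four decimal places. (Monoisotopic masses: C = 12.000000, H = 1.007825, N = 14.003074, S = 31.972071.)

Atom tally by fragment:
  (CH3)2NCH2 → C:3 H:8 N:1
  CH2 → C:1 H:2
  CH2 → C:1 H:2
  CH2 → C:1 H:2
  CH2 → C:1 H:2
  CH(SH) → C:1 H:2 S:1
  CH3 → C:1 H:3
Element totals:
  C: 9
  H: 21
  N: 1
  S: 1
Molecular formula: C9H21NS.
  M = 9(12.0) + 21(1.007825) + 14.003074 + 31.972071
    = 108.000000 + 21.164325 + 14.003074 + 31.972071 = 175.139470

175.1395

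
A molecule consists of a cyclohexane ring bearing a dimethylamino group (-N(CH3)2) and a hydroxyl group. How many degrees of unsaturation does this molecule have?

1

Atom tally by fragment:
  cyclohexane ring core → C:6 H:12
  (− 2 ring H displaced by substituents)
  + N(CH3)2 → N:1 C:2 H:6
  + OH → O:1 H:1
Element totals:
  C: 8
  H: 17
  N: 1
  O: 1
Molecular formula: C8H17NO.
DoU = (2C + 2 + N − H − X) / 2 = (2·8 + 2 + 1 − 17 − 0) / 2 = 1.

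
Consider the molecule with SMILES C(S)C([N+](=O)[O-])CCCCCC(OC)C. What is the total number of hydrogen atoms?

Atom tally by fragment:
  HSCH2 → C:1 H:3 S:1
  CH(NO2) → C:1 H:1 N:1 O:2
  CH2 → C:1 H:2
  CH2 → C:1 H:2
  CH2 → C:1 H:2
  CH2 → C:1 H:2
  CH2 → C:1 H:2
  CH(OCH3) → C:2 H:4 O:1
  CH3 → C:1 H:3
Element totals:
  C: 10
  H: 21
  N: 1
  O: 3
  S: 1

21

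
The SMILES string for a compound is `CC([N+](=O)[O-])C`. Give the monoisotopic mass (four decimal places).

89.0477

Atom tally by fragment:
  CH3 → C:1 H:3
  CH(NO2) → C:1 H:1 N:1 O:2
  CH3 → C:1 H:3
Element totals:
  C: 3
  H: 7
  N: 1
  O: 2
Molecular formula: C3H7NO2.
  M = 3(12.0) + 7(1.007825) + 14.003074 + 2(15.994915)
    = 36.000000 + 7.054775 + 14.003074 + 31.989830 = 89.047679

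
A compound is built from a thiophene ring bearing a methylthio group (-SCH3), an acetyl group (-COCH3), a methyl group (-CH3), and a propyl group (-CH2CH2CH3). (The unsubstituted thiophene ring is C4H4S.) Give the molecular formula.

Atom tally by fragment:
  thiophene ring core → C:4 H:4 S:1
  (− 4 ring H displaced by substituents)
  + SCH3 → C:1 H:3 S:1
  + COCH3 → C:2 H:3 O:1
  + CH3 → C:1 H:3
  + CH2CH2CH3 → C:3 H:7
Element totals:
  C: 11
  H: 16
  O: 1
  S: 2

C11H16OS2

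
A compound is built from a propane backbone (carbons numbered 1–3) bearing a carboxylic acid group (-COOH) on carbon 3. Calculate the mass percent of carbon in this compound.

54.53%

Atom tally by fragment:
  CH3 → C:1 H:3
  CH2 → C:1 H:2
  CH2COOH → C:2 H:3 O:2
Element totals:
  C: 4
  H: 8
  O: 2
Molecular formula: C4H8O2.
Molar mass = 88.106 g/mol.
Mass from C: 4 × 12.011 = 48.044 g/mol.
%C = 48.044 / 88.106 × 100 = 54.53%.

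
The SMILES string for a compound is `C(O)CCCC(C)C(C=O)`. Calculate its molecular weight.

144.21 g/mol

Atom tally by fragment:
  HOCH2 → C:1 H:3 O:1
  CH2 → C:1 H:2
  CH2 → C:1 H:2
  CH2 → C:1 H:2
  CH(CH3) → C:2 H:4
  CH2CHO → C:2 H:3 O:1
Element totals:
  C: 8
  H: 16
  O: 2
Molecular formula: C8H16O2.
  M = 8(12.011) + 16(1.008) + 2(15.999)
    = 96.088 + 16.128 + 31.998 = 144.214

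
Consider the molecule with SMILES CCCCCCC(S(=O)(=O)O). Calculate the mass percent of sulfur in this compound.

Atom tally by fragment:
  CH3 → C:1 H:3
  CH2 → C:1 H:2
  CH2 → C:1 H:2
  CH2 → C:1 H:2
  CH2 → C:1 H:2
  CH2 → C:1 H:2
  CH2SO3H → C:1 H:3 S:1 O:3
Element totals:
  C: 7
  H: 16
  O: 3
  S: 1
Molecular formula: C7H16O3S.
Molar mass = 180.262 g/mol.
Mass from S: 1 × 32.06 = 32.060 g/mol.
%S = 32.060 / 180.262 × 100 = 17.79%.

17.79%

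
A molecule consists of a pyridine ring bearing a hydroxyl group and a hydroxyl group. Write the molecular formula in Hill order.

Atom tally by fragment:
  pyridine ring core → C:5 H:5 N:1
  (− 2 ring H displaced by substituents)
  + OH → O:1 H:1
  + OH → O:1 H:1
Element totals:
  C: 5
  H: 5
  N: 1
  O: 2

C5H5NO2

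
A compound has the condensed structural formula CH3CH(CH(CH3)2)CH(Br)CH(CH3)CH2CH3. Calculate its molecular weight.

221.18 g/mol

Element totals:
  C: 10
  H: 21
  Br: 1
Molecular formula: C10H21Br.
  M = 10(12.011) + 21(1.008) + 79.904
    = 120.110 + 21.168 + 79.904 = 221.182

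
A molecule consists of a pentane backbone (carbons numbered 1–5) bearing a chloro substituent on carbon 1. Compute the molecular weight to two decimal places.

106.59 g/mol

Atom tally by fragment:
  ClCH2 → C:1 H:2 Cl:1
  CH2 → C:1 H:2
  CH2 → C:1 H:2
  CH2 → C:1 H:2
  CH3 → C:1 H:3
Element totals:
  C: 5
  H: 11
  Cl: 1
Molecular formula: C5H11Cl.
  M = 5(12.011) + 11(1.008) + 35.45
    = 60.055 + 11.088 + 35.450 = 106.593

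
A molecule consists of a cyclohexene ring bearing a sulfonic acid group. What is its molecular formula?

Atom tally by fragment:
  cyclohexene ring core → C:6 H:10
  (− 1 ring H displaced by substituents)
  + SO3H → S:1 O:3 H:1
Element totals:
  C: 6
  H: 10
  O: 3
  S: 1

C6H10O3S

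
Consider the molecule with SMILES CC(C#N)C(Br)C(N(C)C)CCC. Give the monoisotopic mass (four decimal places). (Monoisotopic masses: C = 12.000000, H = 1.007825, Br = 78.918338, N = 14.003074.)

Atom tally by fragment:
  CH3 → C:1 H:3
  CH(CN) → C:2 H:1 N:1
  CH(Br) → C:1 H:1 Br:1
  CH(N(CH3)2) → C:3 H:7 N:1
  CH2 → C:1 H:2
  CH2 → C:1 H:2
  CH3 → C:1 H:3
Element totals:
  C: 10
  H: 19
  Br: 1
  N: 2
Molecular formula: C10H19BrN2.
  M = 10(12.0) + 19(1.007825) + 78.918338 + 2(14.003074)
    = 120.000000 + 19.148675 + 78.918338 + 28.006148 = 246.073161

246.0732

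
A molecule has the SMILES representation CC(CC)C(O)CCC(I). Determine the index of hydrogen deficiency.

Atom tally by fragment:
  CH3 → C:1 H:3
  CH(C2H5) → C:3 H:6
  CH(OH) → C:1 H:2 O:1
  CH2 → C:1 H:2
  CH2 → C:1 H:2
  CH2I → C:1 H:2 I:1
Element totals:
  C: 8
  H: 17
  I: 1
  O: 1
Molecular formula: C8H17IO.
DoU = (2C + 2 + N − H − X) / 2 = (2·8 + 2 + 0 − 17 − 1) / 2 = 0.

0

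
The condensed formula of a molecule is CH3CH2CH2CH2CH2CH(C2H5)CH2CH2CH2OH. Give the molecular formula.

Atom tally by fragment:
  CH3 → C:1 H:3
  CH2 → C:1 H:2
  CH2 → C:1 H:2
  CH2 → C:1 H:2
  CH2 → C:1 H:2
  CH(C2H5) → C:3 H:6
  CH2 → C:1 H:2
  CH2 → C:1 H:2
  CH2OH → C:1 H:3 O:1
Element totals:
  C: 11
  H: 24
  O: 1

C11H24O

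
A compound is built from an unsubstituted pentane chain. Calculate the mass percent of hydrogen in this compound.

16.76%

Atom tally by fragment:
  CH3 → C:1 H:3
  CH2 → C:1 H:2
  CH2 → C:1 H:2
  CH2 → C:1 H:2
  CH3 → C:1 H:3
Element totals:
  C: 5
  H: 12
Molecular formula: C5H12.
Molar mass = 72.151 g/mol.
Mass from H: 12 × 1.008 = 12.096 g/mol.
%H = 12.096 / 72.151 × 100 = 16.76%.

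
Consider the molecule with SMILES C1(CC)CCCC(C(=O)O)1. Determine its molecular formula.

C8H14O2

Atom tally by fragment:
  cyclopentane ring core → C:5 H:10
  (− 2 ring H displaced by substituents)
  + C2H5 → C:2 H:5
  + COOH → C:1 H:1 O:2
Element totals:
  C: 8
  H: 14
  O: 2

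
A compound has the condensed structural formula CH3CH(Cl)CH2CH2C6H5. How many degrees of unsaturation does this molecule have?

Element totals:
  C: 10
  H: 13
  Cl: 1
Molecular formula: C10H13Cl.
DoU = (2C + 2 + N − H − X) / 2 = (2·10 + 2 + 0 − 13 − 1) / 2 = 4.

4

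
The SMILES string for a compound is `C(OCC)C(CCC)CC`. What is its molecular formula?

Atom tally by fragment:
  C2H5OCH2 → C:3 H:7 O:1
  CH(CH2CH2CH3) → C:4 H:8
  CH2 → C:1 H:2
  CH3 → C:1 H:3
Element totals:
  C: 9
  H: 20
  O: 1

C9H20O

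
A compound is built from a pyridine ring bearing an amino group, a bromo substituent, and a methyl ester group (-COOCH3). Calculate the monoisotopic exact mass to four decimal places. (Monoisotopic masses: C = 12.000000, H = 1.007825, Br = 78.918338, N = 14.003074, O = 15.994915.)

Atom tally by fragment:
  pyridine ring core → C:5 H:5 N:1
  (− 3 ring H displaced by substituents)
  + NH2 → N:1 H:2
  + Br → Br:1
  + COOCH3 → C:2 H:3 O:2
Element totals:
  C: 7
  H: 7
  Br: 1
  N: 2
  O: 2
Molecular formula: C7H7BrN2O2.
  M = 7(12.0) + 7(1.007825) + 78.918338 + 2(14.003074) + 2(15.994915)
    = 84.000000 + 7.054775 + 78.918338 + 28.006148 + 31.989830 = 229.969091

229.9691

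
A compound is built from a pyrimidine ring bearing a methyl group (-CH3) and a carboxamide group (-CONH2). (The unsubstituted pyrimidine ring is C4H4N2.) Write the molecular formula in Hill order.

C6H7N3O

Atom tally by fragment:
  pyrimidine ring core → C:4 H:4 N:2
  (− 2 ring H displaced by substituents)
  + CH3 → C:1 H:3
  + CONH2 → C:1 H:2 O:1 N:1
Element totals:
  C: 6
  H: 7
  N: 3
  O: 1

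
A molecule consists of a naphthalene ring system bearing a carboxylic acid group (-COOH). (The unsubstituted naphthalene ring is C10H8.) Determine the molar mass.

Atom tally by fragment:
  naphthalene ring system core → C:10 H:8
  (− 1 ring H displaced by substituents)
  + COOH → C:1 H:1 O:2
Element totals:
  C: 11
  H: 8
  O: 2
Molecular formula: C11H8O2.
  M = 11(12.011) + 8(1.008) + 2(15.999)
    = 132.121 + 8.064 + 31.998 = 172.183

172.18 g/mol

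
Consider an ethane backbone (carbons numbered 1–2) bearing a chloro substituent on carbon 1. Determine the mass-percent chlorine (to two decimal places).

Atom tally by fragment:
  ClCH2 → C:1 H:2 Cl:1
  CH3 → C:1 H:3
Element totals:
  C: 2
  H: 5
  Cl: 1
Molecular formula: C2H5Cl.
Molar mass = 64.512 g/mol.
Mass from Cl: 1 × 35.45 = 35.450 g/mol.
%Cl = 35.450 / 64.512 × 100 = 54.95%.

54.95%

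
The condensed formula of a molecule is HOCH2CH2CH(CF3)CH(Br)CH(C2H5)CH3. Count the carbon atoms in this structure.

9

Atom tally by fragment:
  HOCH2 → C:1 H:3 O:1
  CH2 → C:1 H:2
  CH(CF3) → C:2 H:1 F:3
  CH(Br) → C:1 H:1 Br:1
  CH(C2H5) → C:3 H:6
  CH3 → C:1 H:3
Element totals:
  C: 9
  H: 16
  Br: 1
  F: 3
  O: 1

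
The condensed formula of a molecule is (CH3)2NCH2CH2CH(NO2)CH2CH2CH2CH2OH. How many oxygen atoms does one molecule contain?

3

Atom tally by fragment:
  (CH3)2NCH2 → C:3 H:8 N:1
  CH2 → C:1 H:2
  CH(NO2) → C:1 H:1 N:1 O:2
  CH2 → C:1 H:2
  CH2 → C:1 H:2
  CH2 → C:1 H:2
  CH2OH → C:1 H:3 O:1
Element totals:
  C: 9
  H: 20
  N: 2
  O: 3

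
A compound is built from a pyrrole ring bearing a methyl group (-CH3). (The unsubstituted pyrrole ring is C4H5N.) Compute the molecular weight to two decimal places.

Atom tally by fragment:
  pyrrole ring core → C:4 H:5 N:1
  (− 1 ring H displaced by substituents)
  + CH3 → C:1 H:3
Element totals:
  C: 5
  H: 7
  N: 1
Molecular formula: C5H7N.
  M = 5(12.011) + 7(1.008) + 14.007
    = 60.055 + 7.056 + 14.007 = 81.118

81.12 g/mol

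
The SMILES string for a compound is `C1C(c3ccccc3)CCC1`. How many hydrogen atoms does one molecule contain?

14

Atom tally by fragment:
  cyclopentane ring core → C:5 H:10
  (− 1 ring H displaced by substituents)
  + C6H5 → C:6 H:5
Element totals:
  C: 11
  H: 14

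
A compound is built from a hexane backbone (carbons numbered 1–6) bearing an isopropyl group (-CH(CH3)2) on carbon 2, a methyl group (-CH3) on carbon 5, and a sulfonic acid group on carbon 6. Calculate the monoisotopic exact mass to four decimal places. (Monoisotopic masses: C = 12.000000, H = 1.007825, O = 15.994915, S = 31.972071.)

Atom tally by fragment:
  CH3 → C:1 H:3
  CH(CH(CH3)2) → C:4 H:8
  CH2 → C:1 H:2
  CH2 → C:1 H:2
  CH(CH3) → C:2 H:4
  CH2SO3H → C:1 H:3 S:1 O:3
Element totals:
  C: 10
  H: 22
  O: 3
  S: 1
Molecular formula: C10H22O3S.
  M = 10(12.0) + 22(1.007825) + 3(15.994915) + 31.972071
    = 120.000000 + 22.172150 + 47.984745 + 31.972071 = 222.128966

222.1290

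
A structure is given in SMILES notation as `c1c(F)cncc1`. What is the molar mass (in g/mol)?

97.09 g/mol

Atom tally by fragment:
  pyridine ring core → C:5 H:5 N:1
  (− 1 ring H displaced by substituents)
  + F → F:1
Element totals:
  C: 5
  H: 4
  F: 1
  N: 1
Molecular formula: C5H4FN.
  M = 5(12.011) + 4(1.008) + 18.998 + 14.007
    = 60.055 + 4.032 + 18.998 + 14.007 = 97.092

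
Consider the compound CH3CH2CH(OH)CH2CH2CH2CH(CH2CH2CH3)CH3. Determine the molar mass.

Atom tally by fragment:
  CH3 → C:1 H:3
  CH2 → C:1 H:2
  CH(OH) → C:1 H:2 O:1
  CH2 → C:1 H:2
  CH2 → C:1 H:2
  CH2 → C:1 H:2
  CH(CH2CH2CH3) → C:4 H:8
  CH3 → C:1 H:3
Element totals:
  C: 11
  H: 24
  O: 1
Molecular formula: C11H24O.
  M = 11(12.011) + 24(1.008) + 15.999
    = 132.121 + 24.192 + 15.999 = 172.312

172.31 g/mol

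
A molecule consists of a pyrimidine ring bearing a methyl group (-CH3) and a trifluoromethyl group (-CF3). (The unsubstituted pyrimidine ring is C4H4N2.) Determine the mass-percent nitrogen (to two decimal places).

17.28%

Atom tally by fragment:
  pyrimidine ring core → C:4 H:4 N:2
  (− 2 ring H displaced by substituents)
  + CH3 → C:1 H:3
  + CF3 → C:1 F:3
Element totals:
  C: 6
  H: 5
  F: 3
  N: 2
Molecular formula: C6H5F3N2.
Molar mass = 162.114 g/mol.
Mass from N: 2 × 14.007 = 28.014 g/mol.
%N = 28.014 / 162.114 × 100 = 17.28%.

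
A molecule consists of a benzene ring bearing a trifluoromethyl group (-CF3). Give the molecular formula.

Atom tally by fragment:
  benzene ring core → C:6 H:6
  (− 1 ring H displaced by substituents)
  + CF3 → C:1 F:3
Element totals:
  C: 7
  H: 5
  F: 3

C7H5F3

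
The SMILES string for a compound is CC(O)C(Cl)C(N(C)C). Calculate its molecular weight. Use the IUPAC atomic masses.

151.63 g/mol

Atom tally by fragment:
  CH3 → C:1 H:3
  CH(OH) → C:1 H:2 O:1
  CH(Cl) → C:1 H:1 Cl:1
  CH2N(CH3)2 → C:3 H:8 N:1
Element totals:
  C: 6
  H: 14
  Cl: 1
  N: 1
  O: 1
Molecular formula: C6H14ClNO.
  M = 6(12.011) + 14(1.008) + 35.45 + 14.007 + 15.999
    = 72.066 + 14.112 + 35.450 + 14.007 + 15.999 = 151.634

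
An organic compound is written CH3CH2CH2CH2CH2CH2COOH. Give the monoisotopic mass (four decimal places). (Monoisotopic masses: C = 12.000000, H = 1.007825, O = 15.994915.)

130.0994

Atom tally by fragment:
  CH3 → C:1 H:3
  CH2 → C:1 H:2
  CH2 → C:1 H:2
  CH2 → C:1 H:2
  CH2 → C:1 H:2
  CH2COOH → C:2 H:3 O:2
Element totals:
  C: 7
  H: 14
  O: 2
Molecular formula: C7H14O2.
  M = 7(12.0) + 14(1.007825) + 2(15.994915)
    = 84.000000 + 14.109550 + 31.989830 = 130.099380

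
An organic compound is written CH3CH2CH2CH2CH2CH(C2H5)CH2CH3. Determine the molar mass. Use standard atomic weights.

Atom tally by fragment:
  CH3 → C:1 H:3
  CH2 → C:1 H:2
  CH2 → C:1 H:2
  CH2 → C:1 H:2
  CH2 → C:1 H:2
  CH(C2H5) → C:3 H:6
  CH2 → C:1 H:2
  CH3 → C:1 H:3
Element totals:
  C: 10
  H: 22
Molecular formula: C10H22.
  M = 10(12.011) + 22(1.008)
    = 120.110 + 22.176 = 142.286

142.29 g/mol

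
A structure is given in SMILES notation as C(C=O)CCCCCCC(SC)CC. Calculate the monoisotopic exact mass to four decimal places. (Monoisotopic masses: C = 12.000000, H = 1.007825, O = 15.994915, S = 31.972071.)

216.1548

Atom tally by fragment:
  OHCCH2 → C:2 H:3 O:1
  CH2 → C:1 H:2
  CH2 → C:1 H:2
  CH2 → C:1 H:2
  CH2 → C:1 H:2
  CH2 → C:1 H:2
  CH2 → C:1 H:2
  CH(SCH3) → C:2 H:4 S:1
  CH2 → C:1 H:2
  CH3 → C:1 H:3
Element totals:
  C: 12
  H: 24
  O: 1
  S: 1
Molecular formula: C12H24OS.
  M = 12(12.0) + 24(1.007825) + 15.994915 + 31.972071
    = 144.000000 + 24.187800 + 15.994915 + 31.972071 = 216.154786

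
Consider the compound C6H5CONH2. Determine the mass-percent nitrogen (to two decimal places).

11.56%

Element totals:
  C: 7
  H: 7
  N: 1
  O: 1
Molecular formula: C7H7NO.
Molar mass = 121.139 g/mol.
Mass from N: 1 × 14.007 = 14.007 g/mol.
%N = 14.007 / 121.139 × 100 = 11.56%.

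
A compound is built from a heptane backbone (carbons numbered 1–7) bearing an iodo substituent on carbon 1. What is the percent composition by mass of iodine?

56.13%

Atom tally by fragment:
  ICH2 → C:1 H:2 I:1
  CH2 → C:1 H:2
  CH2 → C:1 H:2
  CH2 → C:1 H:2
  CH2 → C:1 H:2
  CH2 → C:1 H:2
  CH3 → C:1 H:3
Element totals:
  C: 7
  H: 15
  I: 1
Molecular formula: C7H15I.
Molar mass = 226.101 g/mol.
Mass from I: 1 × 126.904 = 126.904 g/mol.
%I = 126.904 / 226.101 × 100 = 56.13%.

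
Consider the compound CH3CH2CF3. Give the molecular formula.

Atom tally by fragment:
  CH3 → C:1 H:3
  CH2CF3 → C:2 H:2 F:3
Element totals:
  C: 3
  H: 5
  F: 3

C3H5F3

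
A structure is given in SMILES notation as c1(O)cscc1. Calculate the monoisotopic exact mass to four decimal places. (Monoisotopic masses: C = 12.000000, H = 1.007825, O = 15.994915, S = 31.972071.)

Atom tally by fragment:
  thiophene ring core → C:4 H:4 S:1
  (− 1 ring H displaced by substituents)
  + OH → O:1 H:1
Element totals:
  C: 4
  H: 4
  O: 1
  S: 1
Molecular formula: C4H4OS.
  M = 4(12.0) + 4(1.007825) + 15.994915 + 31.972071
    = 48.000000 + 4.031300 + 15.994915 + 31.972071 = 99.998286

99.9983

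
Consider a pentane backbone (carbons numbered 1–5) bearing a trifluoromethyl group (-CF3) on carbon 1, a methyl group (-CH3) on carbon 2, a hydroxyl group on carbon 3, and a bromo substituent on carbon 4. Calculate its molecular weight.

249.07 g/mol

Atom tally by fragment:
  F3CCH2 → C:2 H:2 F:3
  CH(CH3) → C:2 H:4
  CH(OH) → C:1 H:2 O:1
  CH(Br) → C:1 H:1 Br:1
  CH3 → C:1 H:3
Element totals:
  C: 7
  H: 12
  Br: 1
  F: 3
  O: 1
Molecular formula: C7H12BrF3O.
  M = 7(12.011) + 12(1.008) + 79.904 + 3(18.998) + 15.999
    = 84.077 + 12.096 + 79.904 + 56.994 + 15.999 = 249.070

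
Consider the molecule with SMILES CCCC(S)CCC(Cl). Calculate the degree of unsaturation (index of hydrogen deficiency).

0

Atom tally by fragment:
  CH3 → C:1 H:3
  CH2 → C:1 H:2
  CH2 → C:1 H:2
  CH(SH) → C:1 H:2 S:1
  CH2 → C:1 H:2
  CH2 → C:1 H:2
  CH2Cl → C:1 H:2 Cl:1
Element totals:
  C: 7
  H: 15
  Cl: 1
  S: 1
Molecular formula: C7H15ClS.
DoU = (2C + 2 + N − H − X) / 2 = (2·7 + 2 + 0 − 15 − 1) / 2 = 0.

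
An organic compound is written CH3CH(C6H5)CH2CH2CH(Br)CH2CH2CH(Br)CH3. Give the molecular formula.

Atom tally by fragment:
  CH3 → C:1 H:3
  CH(C6H5) → C:7 H:6
  CH2 → C:1 H:2
  CH2 → C:1 H:2
  CH(Br) → C:1 H:1 Br:1
  CH2 → C:1 H:2
  CH2 → C:1 H:2
  CH(Br) → C:1 H:1 Br:1
  CH3 → C:1 H:3
Element totals:
  C: 15
  H: 22
  Br: 2

C15H22Br2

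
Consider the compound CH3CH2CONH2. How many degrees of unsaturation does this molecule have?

1

Element totals:
  C: 3
  H: 7
  N: 1
  O: 1
Molecular formula: C3H7NO.
DoU = (2C + 2 + N − H − X) / 2 = (2·3 + 2 + 1 − 7 − 0) / 2 = 1.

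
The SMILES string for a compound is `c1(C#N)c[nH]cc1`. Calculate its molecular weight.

Atom tally by fragment:
  pyrrole ring core → C:4 H:5 N:1
  (− 1 ring H displaced by substituents)
  + CN → C:1 N:1
Element totals:
  C: 5
  H: 4
  N: 2
Molecular formula: C5H4N2.
  M = 5(12.011) + 4(1.008) + 2(14.007)
    = 60.055 + 4.032 + 28.014 = 92.101

92.10 g/mol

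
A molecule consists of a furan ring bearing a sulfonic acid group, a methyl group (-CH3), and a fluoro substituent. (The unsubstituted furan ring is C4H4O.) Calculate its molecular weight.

180.15 g/mol

Atom tally by fragment:
  furan ring core → C:4 H:4 O:1
  (− 3 ring H displaced by substituents)
  + SO3H → S:1 O:3 H:1
  + CH3 → C:1 H:3
  + F → F:1
Element totals:
  C: 5
  H: 5
  F: 1
  O: 4
  S: 1
Molecular formula: C5H5FO4S.
  M = 5(12.011) + 5(1.008) + 18.998 + 4(15.999) + 32.06
    = 60.055 + 5.040 + 18.998 + 63.996 + 32.060 = 180.149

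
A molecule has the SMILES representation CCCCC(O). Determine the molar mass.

Atom tally by fragment:
  CH3 → C:1 H:3
  CH2 → C:1 H:2
  CH2 → C:1 H:2
  CH2 → C:1 H:2
  CH2OH → C:1 H:3 O:1
Element totals:
  C: 5
  H: 12
  O: 1
Molecular formula: C5H12O.
  M = 5(12.011) + 12(1.008) + 15.999
    = 60.055 + 12.096 + 15.999 = 88.150

88.15 g/mol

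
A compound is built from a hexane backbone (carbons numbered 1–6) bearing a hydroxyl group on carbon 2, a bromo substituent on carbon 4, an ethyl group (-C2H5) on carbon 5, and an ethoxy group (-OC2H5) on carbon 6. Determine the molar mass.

253.18 g/mol

Atom tally by fragment:
  CH3 → C:1 H:3
  CH(OH) → C:1 H:2 O:1
  CH2 → C:1 H:2
  CH(Br) → C:1 H:1 Br:1
  CH(C2H5) → C:3 H:6
  CH2OC2H5 → C:3 H:7 O:1
Element totals:
  C: 10
  H: 21
  Br: 1
  O: 2
Molecular formula: C10H21BrO2.
  M = 10(12.011) + 21(1.008) + 79.904 + 2(15.999)
    = 120.110 + 21.168 + 79.904 + 31.998 = 253.180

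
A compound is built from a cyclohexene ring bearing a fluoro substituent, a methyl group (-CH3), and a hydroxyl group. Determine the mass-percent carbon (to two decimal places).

64.59%

Atom tally by fragment:
  cyclohexene ring core → C:6 H:10
  (− 3 ring H displaced by substituents)
  + F → F:1
  + CH3 → C:1 H:3
  + OH → O:1 H:1
Element totals:
  C: 7
  H: 11
  F: 1
  O: 1
Molecular formula: C7H11FO.
Molar mass = 130.162 g/mol.
Mass from C: 7 × 12.011 = 84.077 g/mol.
%C = 84.077 / 130.162 × 100 = 64.59%.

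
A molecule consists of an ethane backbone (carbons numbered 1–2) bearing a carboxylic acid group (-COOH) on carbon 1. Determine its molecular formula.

C3H6O2

Atom tally by fragment:
  HOOCCH2 → C:2 H:3 O:2
  CH3 → C:1 H:3
Element totals:
  C: 3
  H: 6
  O: 2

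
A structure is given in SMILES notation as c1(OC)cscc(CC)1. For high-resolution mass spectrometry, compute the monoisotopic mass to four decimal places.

Atom tally by fragment:
  thiophene ring core → C:4 H:4 S:1
  (− 2 ring H displaced by substituents)
  + OCH3 → C:1 H:3 O:1
  + C2H5 → C:2 H:5
Element totals:
  C: 7
  H: 10
  O: 1
  S: 1
Molecular formula: C7H10OS.
  M = 7(12.0) + 10(1.007825) + 15.994915 + 31.972071
    = 84.000000 + 10.078250 + 15.994915 + 31.972071 = 142.045236

142.0452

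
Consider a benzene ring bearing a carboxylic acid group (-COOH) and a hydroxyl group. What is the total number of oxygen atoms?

Atom tally by fragment:
  benzene ring core → C:6 H:6
  (− 2 ring H displaced by substituents)
  + COOH → C:1 H:1 O:2
  + OH → O:1 H:1
Element totals:
  C: 7
  H: 6
  O: 3

3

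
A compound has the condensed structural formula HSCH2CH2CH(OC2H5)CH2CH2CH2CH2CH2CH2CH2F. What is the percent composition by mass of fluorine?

Atom tally by fragment:
  HSCH2 → C:1 H:3 S:1
  CH2 → C:1 H:2
  CH(OC2H5) → C:3 H:6 O:1
  CH2 → C:1 H:2
  CH2 → C:1 H:2
  CH2 → C:1 H:2
  CH2 → C:1 H:2
  CH2 → C:1 H:2
  CH2 → C:1 H:2
  CH2F → C:1 H:2 F:1
Element totals:
  C: 12
  H: 25
  F: 1
  O: 1
  S: 1
Molecular formula: C12H25FOS.
Molar mass = 236.389 g/mol.
Mass from F: 1 × 18.998 = 18.998 g/mol.
%F = 18.998 / 236.389 × 100 = 8.04%.

8.04%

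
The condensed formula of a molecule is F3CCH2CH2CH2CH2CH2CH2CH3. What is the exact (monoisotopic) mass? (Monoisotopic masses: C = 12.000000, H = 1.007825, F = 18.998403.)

Element totals:
  C: 8
  H: 15
  F: 3
Molecular formula: C8H15F3.
  M = 8(12.0) + 15(1.007825) + 3(18.998403)
    = 96.000000 + 15.117375 + 56.995209 = 168.112584

168.1126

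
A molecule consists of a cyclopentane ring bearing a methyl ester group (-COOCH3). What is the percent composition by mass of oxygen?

24.97%

Atom tally by fragment:
  cyclopentane ring core → C:5 H:10
  (− 1 ring H displaced by substituents)
  + COOCH3 → C:2 H:3 O:2
Element totals:
  C: 7
  H: 12
  O: 2
Molecular formula: C7H12O2.
Molar mass = 128.171 g/mol.
Mass from O: 2 × 15.999 = 31.998 g/mol.
%O = 31.998 / 128.171 × 100 = 24.97%.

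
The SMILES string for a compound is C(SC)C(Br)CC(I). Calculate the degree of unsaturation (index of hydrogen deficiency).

0

Atom tally by fragment:
  CH3SCH2 → C:2 H:5 S:1
  CH(Br) → C:1 H:1 Br:1
  CH2 → C:1 H:2
  CH2I → C:1 H:2 I:1
Element totals:
  C: 5
  H: 10
  Br: 1
  I: 1
  S: 1
Molecular formula: C5H10BrIS.
DoU = (2C + 2 + N − H − X) / 2 = (2·5 + 2 + 0 − 10 − 2) / 2 = 0.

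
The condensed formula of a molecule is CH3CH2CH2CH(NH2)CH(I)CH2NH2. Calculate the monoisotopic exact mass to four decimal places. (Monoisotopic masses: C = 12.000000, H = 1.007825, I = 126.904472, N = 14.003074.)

242.0280

Element totals:
  C: 6
  H: 15
  I: 1
  N: 2
Molecular formula: C6H15IN2.
  M = 6(12.0) + 15(1.007825) + 126.904472 + 2(14.003074)
    = 72.000000 + 15.117375 + 126.904472 + 28.006148 = 242.027995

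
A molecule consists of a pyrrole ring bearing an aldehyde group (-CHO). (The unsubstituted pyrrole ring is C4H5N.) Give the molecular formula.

C5H5NO

Atom tally by fragment:
  pyrrole ring core → C:4 H:5 N:1
  (− 1 ring H displaced by substituents)
  + CHO → C:1 H:1 O:1
Element totals:
  C: 5
  H: 5
  N: 1
  O: 1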